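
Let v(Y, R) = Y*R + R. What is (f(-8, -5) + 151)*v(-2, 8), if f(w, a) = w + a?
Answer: -1104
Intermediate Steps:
v(Y, R) = R + R*Y (v(Y, R) = R*Y + R = R + R*Y)
f(w, a) = a + w
(f(-8, -5) + 151)*v(-2, 8) = ((-5 - 8) + 151)*(8*(1 - 2)) = (-13 + 151)*(8*(-1)) = 138*(-8) = -1104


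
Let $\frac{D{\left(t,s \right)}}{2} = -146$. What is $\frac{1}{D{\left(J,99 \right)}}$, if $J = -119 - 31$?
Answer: $- \frac{1}{292} \approx -0.0034247$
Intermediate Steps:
$J = -150$ ($J = -119 - 31 = -150$)
$D{\left(t,s \right)} = -292$ ($D{\left(t,s \right)} = 2 \left(-146\right) = -292$)
$\frac{1}{D{\left(J,99 \right)}} = \frac{1}{-292} = - \frac{1}{292}$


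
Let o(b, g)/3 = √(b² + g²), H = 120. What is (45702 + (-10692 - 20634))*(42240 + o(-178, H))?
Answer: 607242240 + 86256*√11521 ≈ 6.1650e+8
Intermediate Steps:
o(b, g) = 3*√(b² + g²)
(45702 + (-10692 - 20634))*(42240 + o(-178, H)) = (45702 + (-10692 - 20634))*(42240 + 3*√((-178)² + 120²)) = (45702 - 31326)*(42240 + 3*√(31684 + 14400)) = 14376*(42240 + 3*√46084) = 14376*(42240 + 3*(2*√11521)) = 14376*(42240 + 6*√11521) = 607242240 + 86256*√11521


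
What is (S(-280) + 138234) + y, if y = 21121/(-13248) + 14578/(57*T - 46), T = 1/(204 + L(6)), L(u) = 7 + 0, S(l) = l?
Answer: 17593699110095/127829952 ≈ 1.3763e+5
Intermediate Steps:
L(u) = 7
T = 1/211 (T = 1/(204 + 7) = 1/211 ≈ 0.0047393)
y = -40954088113/127829952 (y = 21121/(-13248) + 14578/(57*(1/211) - 46) = 21121*(-1/13248) + 14578/(57/211 - 46) = -21121/13248 + 14578/(-9649/211) = -21121/13248 + 14578*(-211/9649) = -21121/13248 - 3075958/9649 = -40954088113/127829952 ≈ -320.38)
(S(-280) + 138234) + y = (-280 + 138234) - 40954088113/127829952 = 137954 - 40954088113/127829952 = 17593699110095/127829952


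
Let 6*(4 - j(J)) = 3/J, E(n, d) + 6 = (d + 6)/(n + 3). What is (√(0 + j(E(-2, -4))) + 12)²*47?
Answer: 55695/8 + 282*√66 ≈ 9252.9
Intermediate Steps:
E(n, d) = -6 + (6 + d)/(3 + n) (E(n, d) = -6 + (d + 6)/(n + 3) = -6 + (6 + d)/(3 + n))
j(J) = 4 - 1/(2*J)
(√(0 + j(E(-2, -4))) + 12)²*47 = (√(0 + (4 - (3 - 2)/(-12 - 4 - 6*(-2))/2)) + 12)²*47 = (√(0 + (4 - 1/(2*(-12 - 4 + 12)))) + 12)²*47 = (√(0 + (4 - 1/(2*(1*(-4))))) + 12)²*47 = (√(0 + (4 - ½/(-4))) + 12)²*47 = (√(0 + (4 - ½*(-¼))) + 12)²*47 = (√(0 + (4 + ⅛)) + 12)²*47 = (√(0 + 33/8) + 12)²*47 = (√(33/8) + 12)²*47 = (√66/4 + 12)²*47 = (12 + √66/4)²*47 = 47*(12 + √66/4)²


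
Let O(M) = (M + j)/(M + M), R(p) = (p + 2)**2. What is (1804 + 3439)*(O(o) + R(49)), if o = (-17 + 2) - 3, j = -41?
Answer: 491242885/36 ≈ 1.3646e+7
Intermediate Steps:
R(p) = (2 + p)**2
o = -18 (o = -15 - 3 = -18)
O(M) = (-41 + M)/(2*M) (O(M) = (M - 41)/(M + M) = (-41 + M)/((2*M)) = (-41 + M)*(1/(2*M)) = (-41 + M)/(2*M))
(1804 + 3439)*(O(o) + R(49)) = (1804 + 3439)*((1/2)*(-41 - 18)/(-18) + (2 + 49)**2) = 5243*((1/2)*(-1/18)*(-59) + 51**2) = 5243*(59/36 + 2601) = 5243*(93695/36) = 491242885/36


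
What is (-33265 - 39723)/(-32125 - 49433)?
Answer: 36494/40779 ≈ 0.89492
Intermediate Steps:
(-33265 - 39723)/(-32125 - 49433) = -72988/(-81558) = -72988*(-1/81558) = 36494/40779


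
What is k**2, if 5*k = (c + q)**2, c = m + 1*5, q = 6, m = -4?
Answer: 2401/25 ≈ 96.040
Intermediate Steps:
c = 1 (c = -4 + 1*5 = -4 + 5 = 1)
k = 49/5 (k = (1 + 6)**2/5 = (1/5)*7**2 = (1/5)*49 = 49/5 ≈ 9.8000)
k**2 = (49/5)**2 = 2401/25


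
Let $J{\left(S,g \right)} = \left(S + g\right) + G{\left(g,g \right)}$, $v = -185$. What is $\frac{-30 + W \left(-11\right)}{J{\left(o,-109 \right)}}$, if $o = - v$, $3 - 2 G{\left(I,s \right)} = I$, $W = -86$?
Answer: $\frac{229}{33} \approx 6.9394$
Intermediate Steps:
$G{\left(I,s \right)} = \frac{3}{2} - \frac{I}{2}$
$o = 185$ ($o = \left(-1\right) \left(-185\right) = 185$)
$J{\left(S,g \right)} = \frac{3}{2} + S + \frac{g}{2}$ ($J{\left(S,g \right)} = \left(S + g\right) - \left(- \frac{3}{2} + \frac{g}{2}\right) = \frac{3}{2} + S + \frac{g}{2}$)
$\frac{-30 + W \left(-11\right)}{J{\left(o,-109 \right)}} = \frac{-30 - -946}{\frac{3}{2} + 185 + \frac{1}{2} \left(-109\right)} = \frac{-30 + 946}{\frac{3}{2} + 185 - \frac{109}{2}} = \frac{916}{132} = 916 \cdot \frac{1}{132} = \frac{229}{33}$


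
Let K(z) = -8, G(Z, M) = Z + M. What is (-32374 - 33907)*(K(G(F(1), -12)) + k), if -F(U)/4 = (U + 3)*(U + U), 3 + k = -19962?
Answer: 1323830413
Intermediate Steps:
k = -19965 (k = -3 - 19962 = -19965)
F(U) = -8*U*(3 + U) (F(U) = -4*(U + 3)*(U + U) = -4*(3 + U)*2*U = -8*U*(3 + U))
G(Z, M) = M + Z
(-32374 - 33907)*(K(G(F(1), -12)) + k) = (-32374 - 33907)*(-8 - 19965) = -66281*(-19973) = 1323830413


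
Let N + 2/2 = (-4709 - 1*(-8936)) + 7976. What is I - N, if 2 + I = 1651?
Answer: -10553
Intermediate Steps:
I = 1649 (I = -2 + 1651 = 1649)
N = 12202 (N = -1 + ((-4709 - 1*(-8936)) + 7976) = -1 + ((-4709 + 8936) + 7976) = -1 + (4227 + 7976) = -1 + 12203 = 12202)
I - N = 1649 - 1*12202 = 1649 - 12202 = -10553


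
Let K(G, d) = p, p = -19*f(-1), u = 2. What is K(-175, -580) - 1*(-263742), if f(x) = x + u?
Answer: 263723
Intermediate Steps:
f(x) = 2 + x (f(x) = x + 2 = 2 + x)
p = -19 (p = -19*(2 - 1) = -19*1 = -19)
K(G, d) = -19
K(-175, -580) - 1*(-263742) = -19 - 1*(-263742) = -19 + 263742 = 263723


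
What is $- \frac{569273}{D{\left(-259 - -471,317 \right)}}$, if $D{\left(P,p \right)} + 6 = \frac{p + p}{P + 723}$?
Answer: $\frac{532270255}{4976} \approx 1.0697 \cdot 10^{5}$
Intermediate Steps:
$D{\left(P,p \right)} = -6 + \frac{2 p}{723 + P}$ ($D{\left(P,p \right)} = -6 + \frac{p + p}{P + 723} = -6 + \frac{2 p}{723 + P}$)
$- \frac{569273}{D{\left(-259 - -471,317 \right)}} = - \frac{569273}{2 \frac{1}{723 - -212} \left(-2169 + 317 - 3 \left(-259 - -471\right)\right)} = - \frac{569273}{2 \frac{1}{723 + \left(-259 + 471\right)} \left(-2169 + 317 - 3 \left(-259 + 471\right)\right)} = - \frac{569273}{2 \frac{1}{723 + 212} \left(-2169 + 317 - 636\right)} = - \frac{569273}{2 \cdot \frac{1}{935} \left(-2169 + 317 - 636\right)} = - \frac{569273}{2 \cdot \frac{1}{935} \left(-2488\right)} = - \frac{569273}{- \frac{4976}{935}} = \left(-569273\right) \left(- \frac{935}{4976}\right) = \frac{532270255}{4976}$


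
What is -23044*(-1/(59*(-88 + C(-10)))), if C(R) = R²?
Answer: 5761/177 ≈ 32.548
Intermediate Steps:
-23044*(-1/(59*(-88 + C(-10)))) = -23044*(-1/(59*(-88 + (-10)²))) = -23044*(-1/(59*(-88 + 100))) = -23044/((-59*12)) = -23044/(-708) = -23044*(-1/708) = 5761/177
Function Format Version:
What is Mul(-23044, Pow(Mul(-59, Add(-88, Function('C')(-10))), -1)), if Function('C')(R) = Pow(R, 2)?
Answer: Rational(5761, 177) ≈ 32.548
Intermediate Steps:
Mul(-23044, Pow(Mul(-59, Add(-88, Function('C')(-10))), -1)) = Mul(-23044, Pow(Mul(-59, Add(-88, Pow(-10, 2))), -1)) = Mul(-23044, Pow(Mul(-59, Add(-88, 100)), -1)) = Mul(-23044, Pow(Mul(-59, 12), -1)) = Mul(-23044, Pow(-708, -1)) = Mul(-23044, Rational(-1, 708)) = Rational(5761, 177)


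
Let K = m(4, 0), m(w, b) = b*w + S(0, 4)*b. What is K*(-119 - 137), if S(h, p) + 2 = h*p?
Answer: 0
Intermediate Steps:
S(h, p) = -2 + h*p
m(w, b) = -2*b + b*w (m(w, b) = b*w + (-2 + 0*4)*b = b*w + (-2 + 0)*b = b*w - 2*b = -2*b + b*w)
K = 0 (K = 0*(-2 + 4) = 0*2 = 0)
K*(-119 - 137) = 0*(-119 - 137) = 0*(-256) = 0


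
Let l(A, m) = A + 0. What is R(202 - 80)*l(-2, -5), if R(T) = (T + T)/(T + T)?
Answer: -2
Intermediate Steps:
l(A, m) = A
R(T) = 1 (R(T) = (2*T)/((2*T)) = (2*T)*(1/(2*T)) = 1)
R(202 - 80)*l(-2, -5) = 1*(-2) = -2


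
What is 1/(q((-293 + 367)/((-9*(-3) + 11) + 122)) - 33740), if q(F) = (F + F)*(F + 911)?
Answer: -3200/105270071 ≈ -3.0398e-5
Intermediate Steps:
q(F) = 2*F*(911 + F) (q(F) = (2*F)*(911 + F) = 2*F*(911 + F))
1/(q((-293 + 367)/((-9*(-3) + 11) + 122)) - 33740) = 1/(2*((-293 + 367)/((-9*(-3) + 11) + 122))*(911 + (-293 + 367)/((-9*(-3) + 11) + 122)) - 33740) = 1/(2*(74/((27 + 11) + 122))*(911 + 74/((27 + 11) + 122)) - 33740) = 1/(2*(74/(38 + 122))*(911 + 74/(38 + 122)) - 33740) = 1/(2*(74/160)*(911 + 74/160) - 33740) = 1/(2*(74*(1/160))*(911 + 74*(1/160)) - 33740) = 1/(2*(37/80)*(911 + 37/80) - 33740) = 1/(2*(37/80)*(72917/80) - 33740) = 1/(2697929/3200 - 33740) = 1/(-105270071/3200) = -3200/105270071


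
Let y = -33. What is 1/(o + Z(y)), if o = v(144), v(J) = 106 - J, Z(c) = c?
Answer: -1/71 ≈ -0.014085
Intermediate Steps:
o = -38 (o = 106 - 1*144 = 106 - 144 = -38)
1/(o + Z(y)) = 1/(-38 - 33) = 1/(-71) = -1/71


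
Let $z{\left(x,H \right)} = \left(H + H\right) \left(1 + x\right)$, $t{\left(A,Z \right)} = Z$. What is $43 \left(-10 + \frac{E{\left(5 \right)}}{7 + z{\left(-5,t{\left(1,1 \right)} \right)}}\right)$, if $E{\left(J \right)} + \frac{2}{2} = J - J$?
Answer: $-387$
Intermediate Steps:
$E{\left(J \right)} = -1$ ($E{\left(J \right)} = -1 + \left(J - J\right) = -1 + 0 = -1$)
$z{\left(x,H \right)} = 2 H \left(1 + x\right)$
$43 \left(-10 + \frac{E{\left(5 \right)}}{7 + z{\left(-5,t{\left(1,1 \right)} \right)}}\right) = 43 \left(-10 - \frac{1}{7 + 2 \cdot 1 \left(1 - 5\right)}\right) = 43 \left(-10 - \frac{1}{7 + 2 \cdot 1 \left(-4\right)}\right) = 43 \left(-10 - \frac{1}{7 - 8}\right) = 43 \left(-10 - \frac{1}{-1}\right) = 43 \left(-10 - -1\right) = 43 \left(-10 + 1\right) = 43 \left(-9\right) = -387$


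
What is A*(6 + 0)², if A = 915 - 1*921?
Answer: -216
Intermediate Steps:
A = -6 (A = 915 - 921 = -6)
A*(6 + 0)² = -6*(6 + 0)² = -6*6² = -6*36 = -216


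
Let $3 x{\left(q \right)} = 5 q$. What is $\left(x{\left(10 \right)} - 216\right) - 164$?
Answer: $- \frac{1090}{3} \approx -363.33$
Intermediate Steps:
$x{\left(q \right)} = \frac{5 q}{3}$
$\left(x{\left(10 \right)} - 216\right) - 164 = \left(\frac{5}{3} \cdot 10 - 216\right) - 164 = \left(\frac{50}{3} - 216\right) - 164 = - \frac{598}{3} - 164 = - \frac{1090}{3}$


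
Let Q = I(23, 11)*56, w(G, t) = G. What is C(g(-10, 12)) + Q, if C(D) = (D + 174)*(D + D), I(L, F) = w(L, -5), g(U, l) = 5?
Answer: 3078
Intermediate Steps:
I(L, F) = L
Q = 1288 (Q = 23*56 = 1288)
C(D) = 2*D*(174 + D) (C(D) = (174 + D)*(2*D) = 2*D*(174 + D))
C(g(-10, 12)) + Q = 2*5*(174 + 5) + 1288 = 2*5*179 + 1288 = 1790 + 1288 = 3078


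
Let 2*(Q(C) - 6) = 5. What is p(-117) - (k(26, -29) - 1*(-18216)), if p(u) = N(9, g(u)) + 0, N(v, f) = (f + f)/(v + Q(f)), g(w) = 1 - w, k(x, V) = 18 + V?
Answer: -636703/35 ≈ -18192.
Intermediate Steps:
Q(C) = 17/2 (Q(C) = 6 + (½)*5 = 6 + 5/2 = 17/2)
N(v, f) = 2*f/(17/2 + v) (N(v, f) = (f + f)/(v + 17/2) = (2*f)/(17/2 + v) = 2*f/(17/2 + v))
p(u) = 4/35 - 4*u/35 (p(u) = 4*(1 - u)/(17 + 2*9) + 0 = 4*(1 - u)/(17 + 18) + 0 = 4*(1 - u)/35 + 0 = 4*(1 - u)*(1/35) + 0 = (4/35 - 4*u/35) + 0 = 4/35 - 4*u/35)
p(-117) - (k(26, -29) - 1*(-18216)) = (4/35 - 4/35*(-117)) - ((18 - 29) - 1*(-18216)) = (4/35 + 468/35) - (-11 + 18216) = 472/35 - 1*18205 = 472/35 - 18205 = -636703/35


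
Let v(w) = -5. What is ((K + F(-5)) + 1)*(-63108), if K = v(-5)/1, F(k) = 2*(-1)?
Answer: 378648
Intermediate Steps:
F(k) = -2
K = -5 (K = -5/1 = -5*1 = -5)
((K + F(-5)) + 1)*(-63108) = ((-5 - 2) + 1)*(-63108) = (-7 + 1)*(-63108) = -6*(-63108) = 378648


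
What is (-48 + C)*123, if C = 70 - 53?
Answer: -3813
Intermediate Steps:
C = 17
(-48 + C)*123 = (-48 + 17)*123 = -31*123 = -3813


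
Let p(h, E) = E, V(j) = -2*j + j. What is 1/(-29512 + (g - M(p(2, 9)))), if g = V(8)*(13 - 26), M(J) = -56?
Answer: -1/29352 ≈ -3.4069e-5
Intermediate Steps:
V(j) = -j
g = 104 (g = (-1*8)*(13 - 26) = -8*(-13) = 104)
1/(-29512 + (g - M(p(2, 9)))) = 1/(-29512 + (104 - 1*(-56))) = 1/(-29512 + (104 + 56)) = 1/(-29512 + 160) = 1/(-29352) = -1/29352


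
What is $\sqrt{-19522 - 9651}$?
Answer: $i \sqrt{29173} \approx 170.8 i$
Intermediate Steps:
$\sqrt{-19522 - 9651} = \sqrt{-29173} = i \sqrt{29173}$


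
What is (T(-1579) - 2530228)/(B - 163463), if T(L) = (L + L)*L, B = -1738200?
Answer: -2456254/1901663 ≈ -1.2916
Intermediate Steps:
T(L) = 2*L² (T(L) = (2*L)*L = 2*L²)
(T(-1579) - 2530228)/(B - 163463) = (2*(-1579)² - 2530228)/(-1738200 - 163463) = (2*2493241 - 2530228)/(-1901663) = (4986482 - 2530228)*(-1/1901663) = 2456254*(-1/1901663) = -2456254/1901663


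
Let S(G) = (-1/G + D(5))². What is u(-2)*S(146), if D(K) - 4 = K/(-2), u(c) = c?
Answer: -23762/5329 ≈ -4.4590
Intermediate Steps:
D(K) = 4 - K/2 (D(K) = 4 + K/(-2) = 4 + K*(-½) = 4 - K/2)
S(G) = (3/2 - 1/G)² (S(G) = (-1/G + (4 - ½*5))² = (-1/G + (4 - 5/2))² = (-1/G + 3/2)² = (3/2 - 1/G)²)
u(-2)*S(146) = -(-2 + 3*146)²/(2*146²) = -(-2 + 438)²/(2*21316) = -436²/(2*21316) = -190096/(2*21316) = -2*11881/5329 = -23762/5329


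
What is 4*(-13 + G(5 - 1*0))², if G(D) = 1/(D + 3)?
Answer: 10609/16 ≈ 663.06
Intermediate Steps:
G(D) = 1/(3 + D)
4*(-13 + G(5 - 1*0))² = 4*(-13 + 1/(3 + (5 - 1*0)))² = 4*(-13 + 1/(3 + (5 + 0)))² = 4*(-13 + 1/(3 + 5))² = 4*(-13 + 1/8)² = 4*(-13 + ⅛)² = 4*(-103/8)² = 4*(10609/64) = 10609/16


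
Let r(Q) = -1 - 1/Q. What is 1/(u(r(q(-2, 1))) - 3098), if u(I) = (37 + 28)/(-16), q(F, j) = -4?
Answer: -16/49633 ≈ -0.00032237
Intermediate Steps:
u(I) = -65/16 (u(I) = 65*(-1/16) = -65/16)
1/(u(r(q(-2, 1))) - 3098) = 1/(-65/16 - 3098) = 1/(-49633/16) = -16/49633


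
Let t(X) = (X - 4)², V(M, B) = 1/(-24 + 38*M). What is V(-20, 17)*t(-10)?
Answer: -¼ ≈ -0.25000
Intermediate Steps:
t(X) = (-4 + X)²
V(-20, 17)*t(-10) = (1/(2*(-12 + 19*(-20))))*(-4 - 10)² = (1/(2*(-12 - 380)))*(-14)² = ((½)/(-392))*196 = ((½)*(-1/392))*196 = -1/784*196 = -¼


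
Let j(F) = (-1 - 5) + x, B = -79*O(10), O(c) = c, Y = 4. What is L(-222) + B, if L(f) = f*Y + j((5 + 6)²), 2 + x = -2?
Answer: -1688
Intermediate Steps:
x = -4 (x = -2 - 2 = -4)
B = -790 (B = -79*10 = -790)
j(F) = -10 (j(F) = (-1 - 5) - 4 = -6 - 4 = -10)
L(f) = -10 + 4*f (L(f) = f*4 - 10 = 4*f - 10 = -10 + 4*f)
L(-222) + B = (-10 + 4*(-222)) - 790 = (-10 - 888) - 790 = -898 - 790 = -1688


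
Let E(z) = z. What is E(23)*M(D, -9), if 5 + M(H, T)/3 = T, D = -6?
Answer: -966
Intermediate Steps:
M(H, T) = -15 + 3*T
E(23)*M(D, -9) = 23*(-15 + 3*(-9)) = 23*(-15 - 27) = 23*(-42) = -966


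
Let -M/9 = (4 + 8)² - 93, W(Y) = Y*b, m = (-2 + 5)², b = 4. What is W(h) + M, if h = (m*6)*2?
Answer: -27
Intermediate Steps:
m = 9 (m = 3² = 9)
h = 108 (h = (9*6)*2 = 54*2 = 108)
W(Y) = 4*Y (W(Y) = Y*4 = 4*Y)
M = -459 (M = -9*((4 + 8)² - 93) = -9*(12² - 93) = -9*(144 - 93) = -9*51 = -459)
W(h) + M = 4*108 - 459 = 432 - 459 = -27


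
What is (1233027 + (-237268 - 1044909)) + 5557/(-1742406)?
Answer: -85639260457/1742406 ≈ -49150.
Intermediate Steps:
(1233027 + (-237268 - 1044909)) + 5557/(-1742406) = (1233027 - 1282177) + 5557*(-1/1742406) = -49150 - 5557/1742406 = -85639260457/1742406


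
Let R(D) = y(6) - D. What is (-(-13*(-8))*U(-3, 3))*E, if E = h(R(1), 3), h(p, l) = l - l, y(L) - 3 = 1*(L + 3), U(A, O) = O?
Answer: 0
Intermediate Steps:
y(L) = 6 + L (y(L) = 3 + 1*(L + 3) = 3 + 1*(3 + L) = 3 + (3 + L) = 6 + L)
R(D) = 12 - D (R(D) = (6 + 6) - D = 12 - D)
h(p, l) = 0
E = 0
(-(-13*(-8))*U(-3, 3))*E = -(-13*(-8))*3*0 = -104*3*0 = -1*312*0 = -312*0 = 0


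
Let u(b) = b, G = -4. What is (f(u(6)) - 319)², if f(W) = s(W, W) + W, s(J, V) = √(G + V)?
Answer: (313 - √2)² ≈ 97086.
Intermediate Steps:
s(J, V) = √(-4 + V)
f(W) = W + √(-4 + W) (f(W) = √(-4 + W) + W = W + √(-4 + W))
(f(u(6)) - 319)² = ((6 + √(-4 + 6)) - 319)² = ((6 + √2) - 319)² = (-313 + √2)²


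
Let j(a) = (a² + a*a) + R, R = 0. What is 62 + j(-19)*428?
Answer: 309078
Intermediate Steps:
j(a) = 2*a² (j(a) = (a² + a*a) + 0 = (a² + a²) + 0 = 2*a² + 0 = 2*a²)
62 + j(-19)*428 = 62 + (2*(-19)²)*428 = 62 + (2*361)*428 = 62 + 722*428 = 62 + 309016 = 309078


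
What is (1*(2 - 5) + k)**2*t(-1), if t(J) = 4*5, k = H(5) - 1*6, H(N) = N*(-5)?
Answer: 23120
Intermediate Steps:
H(N) = -5*N
k = -31 (k = -5*5 - 1*6 = -25 - 6 = -31)
t(J) = 20
(1*(2 - 5) + k)**2*t(-1) = (1*(2 - 5) - 31)**2*20 = (1*(-3) - 31)**2*20 = (-3 - 31)**2*20 = (-34)**2*20 = 1156*20 = 23120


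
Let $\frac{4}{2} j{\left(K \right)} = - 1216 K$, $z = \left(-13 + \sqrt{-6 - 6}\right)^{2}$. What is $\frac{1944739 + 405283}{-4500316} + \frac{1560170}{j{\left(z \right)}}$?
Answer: $- \frac{143643357895647}{11205048788176} - \frac{10141105 i \sqrt{3}}{2489836} \approx -12.82 - 7.0546 i$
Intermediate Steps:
$z = \left(-13 + 2 i \sqrt{3}\right)^{2}$ ($z = \left(-13 + \sqrt{-12}\right)^{2} = \left(-13 + 2 i \sqrt{3}\right)^{2} \approx 157.0 - 90.067 i$)
$j{\left(K \right)} = - 608 K$ ($j{\left(K \right)} = \frac{\left(-1216\right) K}{2} = - 608 K$)
$\frac{1944739 + 405283}{-4500316} + \frac{1560170}{j{\left(z \right)}} = \frac{1944739 + 405283}{-4500316} + \frac{1560170}{\left(-608\right) \left(157 - 52 i \sqrt{3}\right)} = 2350022 \left(- \frac{1}{4500316}\right) + \frac{1560170}{-95456 + 31616 i \sqrt{3}} = - \frac{1175011}{2250158} + \frac{1560170}{-95456 + 31616 i \sqrt{3}}$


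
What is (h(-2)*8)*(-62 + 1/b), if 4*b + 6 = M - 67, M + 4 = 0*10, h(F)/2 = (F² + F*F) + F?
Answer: -458688/77 ≈ -5957.0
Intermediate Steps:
h(F) = 2*F + 4*F² (h(F) = 2*((F² + F*F) + F) = 2*((F² + F²) + F) = 2*(2*F² + F) = 2*(F + 2*F²) = 2*F + 4*F²)
M = -4 (M = -4 + 0*10 = -4 + 0 = -4)
b = -77/4 (b = -3/2 + (-4 - 67)/4 = -3/2 + (¼)*(-71) = -3/2 - 71/4 = -77/4 ≈ -19.250)
(h(-2)*8)*(-62 + 1/b) = ((2*(-2)*(1 + 2*(-2)))*8)*(-62 + 1/(-77/4)) = ((2*(-2)*(1 - 4))*8)*(-62 - 4/77) = ((2*(-2)*(-3))*8)*(-4778/77) = (12*8)*(-4778/77) = 96*(-4778/77) = -458688/77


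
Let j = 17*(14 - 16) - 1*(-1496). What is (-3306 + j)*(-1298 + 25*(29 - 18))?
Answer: 1886412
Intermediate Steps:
j = 1462 (j = 17*(-2) + 1496 = -34 + 1496 = 1462)
(-3306 + j)*(-1298 + 25*(29 - 18)) = (-3306 + 1462)*(-1298 + 25*(29 - 18)) = -1844*(-1298 + 25*11) = -1844*(-1298 + 275) = -1844*(-1023) = 1886412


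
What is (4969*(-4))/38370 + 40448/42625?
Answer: 70477526/163552125 ≈ 0.43092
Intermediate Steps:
(4969*(-4))/38370 + 40448/42625 = -19876*1/38370 + 40448*(1/42625) = -9938/19185 + 40448/42625 = 70477526/163552125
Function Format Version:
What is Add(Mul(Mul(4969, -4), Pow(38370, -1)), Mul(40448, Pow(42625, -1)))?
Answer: Rational(70477526, 163552125) ≈ 0.43092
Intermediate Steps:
Add(Mul(Mul(4969, -4), Pow(38370, -1)), Mul(40448, Pow(42625, -1))) = Add(Mul(-19876, Rational(1, 38370)), Mul(40448, Rational(1, 42625))) = Add(Rational(-9938, 19185), Rational(40448, 42625)) = Rational(70477526, 163552125)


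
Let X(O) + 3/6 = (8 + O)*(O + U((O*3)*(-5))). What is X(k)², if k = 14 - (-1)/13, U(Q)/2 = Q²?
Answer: 74849698919038058401/19307236 ≈ 3.8768e+12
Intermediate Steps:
U(Q) = 2*Q²
k = 183/13 (k = 14 - (-1)/13 = 14 - 1*(-1/13) = 14 + 1/13 = 183/13 ≈ 14.077)
X(O) = -½ + (8 + O)*(O + 450*O²) (X(O) = -½ + (8 + O)*(O + 2*((O*3)*(-5))²) = -½ + (8 + O)*(O + 2*((3*O)*(-5))²) = -½ + (8 + O)*(O + 2*(-15*O)²) = -½ + (8 + O)*(O + 2*(225*O²)) = -½ + (8 + O)*(O + 450*O²))
X(k)² = (-½ + 8*(183/13) + 450*(183/13)³ + 3601*(183/13)²)² = (-½ + 1464/13 + 450*(6128487/2197) + 3601*(33489/169))² = (-½ + 1464/13 + 2757819150/2197 + 9276453/13)² = (8651572049/4394)² = 74849698919038058401/19307236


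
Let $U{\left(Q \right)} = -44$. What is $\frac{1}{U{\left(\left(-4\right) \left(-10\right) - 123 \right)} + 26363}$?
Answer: $\frac{1}{26319} \approx 3.7995 \cdot 10^{-5}$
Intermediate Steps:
$\frac{1}{U{\left(\left(-4\right) \left(-10\right) - 123 \right)} + 26363} = \frac{1}{-44 + 26363} = \frac{1}{26319}$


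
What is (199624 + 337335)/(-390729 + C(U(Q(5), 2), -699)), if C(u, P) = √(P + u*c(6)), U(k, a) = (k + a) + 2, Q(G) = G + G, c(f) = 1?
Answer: -209805453111/152669152126 - 536959*I*√685/152669152126 ≈ -1.3742 - 9.2052e-5*I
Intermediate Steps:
Q(G) = 2*G
U(k, a) = 2 + a + k (U(k, a) = (a + k) + 2 = 2 + a + k)
C(u, P) = √(P + u) (C(u, P) = √(P + u*1) = √(P + u))
(199624 + 337335)/(-390729 + C(U(Q(5), 2), -699)) = (199624 + 337335)/(-390729 + √(-699 + (2 + 2 + 2*5))) = 536959/(-390729 + √(-699 + (2 + 2 + 10))) = 536959/(-390729 + √(-699 + 14)) = 536959/(-390729 + √(-685)) = 536959/(-390729 + I*√685)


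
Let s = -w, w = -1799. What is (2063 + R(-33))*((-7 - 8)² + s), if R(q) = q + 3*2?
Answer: 4120864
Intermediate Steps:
R(q) = 6 + q (R(q) = q + 6 = 6 + q)
s = 1799 (s = -1*(-1799) = 1799)
(2063 + R(-33))*((-7 - 8)² + s) = (2063 + (6 - 33))*((-7 - 8)² + 1799) = (2063 - 27)*((-15)² + 1799) = 2036*(225 + 1799) = 2036*2024 = 4120864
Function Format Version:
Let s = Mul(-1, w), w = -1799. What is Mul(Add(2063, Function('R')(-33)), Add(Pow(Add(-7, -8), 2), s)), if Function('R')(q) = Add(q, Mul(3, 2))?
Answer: 4120864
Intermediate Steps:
Function('R')(q) = Add(6, q) (Function('R')(q) = Add(q, 6) = Add(6, q))
s = 1799 (s = Mul(-1, -1799) = 1799)
Mul(Add(2063, Function('R')(-33)), Add(Pow(Add(-7, -8), 2), s)) = Mul(Add(2063, Add(6, -33)), Add(Pow(Add(-7, -8), 2), 1799)) = Mul(Add(2063, -27), Add(Pow(-15, 2), 1799)) = Mul(2036, Add(225, 1799)) = Mul(2036, 2024) = 4120864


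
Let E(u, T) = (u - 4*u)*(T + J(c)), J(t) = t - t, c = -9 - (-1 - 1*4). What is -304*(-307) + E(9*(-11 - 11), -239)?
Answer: -48638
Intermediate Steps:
c = -4 (c = -9 - (-1 - 4) = -9 - 1*(-5) = -9 + 5 = -4)
J(t) = 0
E(u, T) = -3*T*u (E(u, T) = (u - 4*u)*(T + 0) = (-3*u)*T = -3*T*u)
-304*(-307) + E(9*(-11 - 11), -239) = -304*(-307) - 3*(-239)*9*(-11 - 11) = 93328 - 3*(-239)*9*(-22) = 93328 - 3*(-239)*(-198) = 93328 - 141966 = -48638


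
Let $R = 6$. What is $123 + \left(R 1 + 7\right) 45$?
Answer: $708$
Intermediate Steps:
$123 + \left(R 1 + 7\right) 45 = 123 + \left(6 \cdot 1 + 7\right) 45 = 123 + \left(6 + 7\right) 45 = 123 + 13 \cdot 45 = 123 + 585 = 708$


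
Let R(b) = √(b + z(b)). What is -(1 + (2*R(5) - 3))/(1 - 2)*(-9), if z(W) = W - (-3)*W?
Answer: -72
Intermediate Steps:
z(W) = 4*W (z(W) = W + 3*W = 4*W)
R(b) = √5*√b (R(b) = √(b + 4*b) = √(5*b) = √5*√b)
-(1 + (2*R(5) - 3))/(1 - 2)*(-9) = -(1 + (2*(√5*√5) - 3))/(1 - 2)*(-9) = -(1 + (2*5 - 3))/(-1)*(-9) = -(1 + (10 - 3))*(-1)*(-9) = -(1 + 7)*(-1)*(-9) = -8*(-1)*(-9) = -1*(-8)*(-9) = 8*(-9) = -72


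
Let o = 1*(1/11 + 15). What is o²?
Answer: 27556/121 ≈ 227.74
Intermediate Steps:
o = 166/11 (o = 1*(1/11 + 15) = 1*(166/11) = 166/11 ≈ 15.091)
o² = (166/11)² = 27556/121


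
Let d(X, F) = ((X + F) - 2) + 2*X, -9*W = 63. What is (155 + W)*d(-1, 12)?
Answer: 1036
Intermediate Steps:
W = -7 (W = -⅑*63 = -7)
d(X, F) = -2 + F + 3*X (d(X, F) = ((F + X) - 2) + 2*X = (-2 + F + X) + 2*X = -2 + F + 3*X)
(155 + W)*d(-1, 12) = (155 - 7)*(-2 + 12 + 3*(-1)) = 148*(-2 + 12 - 3) = 148*7 = 1036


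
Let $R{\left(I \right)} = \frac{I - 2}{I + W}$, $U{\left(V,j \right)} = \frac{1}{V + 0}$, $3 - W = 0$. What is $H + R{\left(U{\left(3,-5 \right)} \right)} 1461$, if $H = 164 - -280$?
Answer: $- \frac{573}{2} \approx -286.5$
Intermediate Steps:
$W = 3$ ($W = 3 - 0 = 3 + 0 = 3$)
$U{\left(V,j \right)} = \frac{1}{V}$
$R{\left(I \right)} = \frac{-2 + I}{3 + I}$ ($R{\left(I \right)} = \frac{I - 2}{I + 3} = \frac{-2 + I}{3 + I}$)
$H = 444$ ($H = 164 + 280 = 444$)
$H + R{\left(U{\left(3,-5 \right)} \right)} 1461 = 444 + \frac{-2 + \frac{1}{3}}{3 + \frac{1}{3}} \cdot 1461 = 444 + \frac{1}{\frac{10}{3}} \left(- \frac{5}{3}\right) 1461 = 444 + \frac{3}{10} \left(- \frac{5}{3}\right) 1461 = 444 - \frac{1461}{2} = - \frac{573}{2}$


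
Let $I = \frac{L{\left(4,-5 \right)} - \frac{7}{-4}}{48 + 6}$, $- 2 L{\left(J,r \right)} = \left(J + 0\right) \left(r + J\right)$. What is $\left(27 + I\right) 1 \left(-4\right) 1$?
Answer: $- \frac{1949}{18} \approx -108.28$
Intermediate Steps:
$L{\left(J,r \right)} = - \frac{J \left(J + r\right)}{2}$ ($L{\left(J,r \right)} = - \frac{\left(J + 0\right) \left(r + J\right)}{2} = - \frac{J \left(J + r\right)}{2}$)
$I = \frac{5}{72}$ ($I = \frac{\left(- \frac{1}{2}\right) 4 \left(4 - 5\right) - \frac{7}{-4}}{48 + 6} = \frac{\left(- \frac{1}{2}\right) 4 \left(-1\right) - - \frac{7}{4}}{54} = \left(2 + \frac{7}{4}\right) \frac{1}{54} = \frac{15}{4} \cdot \frac{1}{54} = \frac{5}{72} \approx 0.069444$)
$\left(27 + I\right) 1 \left(-4\right) 1 = \left(27 + \frac{5}{72}\right) 1 \left(-4\right) 1 = \frac{1949 \left(\left(-4\right) 1\right)}{72} = \frac{1949}{72} \left(-4\right) = - \frac{1949}{18}$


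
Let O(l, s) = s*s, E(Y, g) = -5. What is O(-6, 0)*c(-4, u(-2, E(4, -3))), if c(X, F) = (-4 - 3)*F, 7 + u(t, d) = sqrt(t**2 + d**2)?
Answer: 0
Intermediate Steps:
O(l, s) = s**2
u(t, d) = -7 + sqrt(d**2 + t**2) (u(t, d) = -7 + sqrt(t**2 + d**2) = -7 + sqrt(d**2 + t**2))
c(X, F) = -7*F
O(-6, 0)*c(-4, u(-2, E(4, -3))) = 0**2*(-7*(-7 + sqrt((-5)**2 + (-2)**2))) = 0*(-7*(-7 + sqrt(25 + 4))) = 0*(-7*(-7 + sqrt(29))) = 0*(49 - 7*sqrt(29)) = 0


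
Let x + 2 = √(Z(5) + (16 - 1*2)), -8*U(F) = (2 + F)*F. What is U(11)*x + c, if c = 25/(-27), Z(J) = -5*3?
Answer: 3761/108 - 143*I/8 ≈ 34.824 - 17.875*I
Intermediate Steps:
Z(J) = -15
U(F) = -F*(2 + F)/8 (U(F) = -(2 + F)*F/8 = -F*(2 + F)/8)
c = -25/27 (c = 25*(-1/27) = -25/27 ≈ -0.92593)
x = -2 + I (x = -2 + √(-15 + (16 - 1*2)) = -2 + √(-15 + (16 - 2)) = -2 + √(-15 + 14) = -2 + √(-1) = -2 + I ≈ -2.0 + 1.0*I)
U(11)*x + c = (-⅛*11*(2 + 11))*(-2 + I) - 25/27 = (-⅛*11*13)*(-2 + I) - 25/27 = -143*(-2 + I)/8 - 25/27 = (143/4 - 143*I/8) - 25/27 = 3761/108 - 143*I/8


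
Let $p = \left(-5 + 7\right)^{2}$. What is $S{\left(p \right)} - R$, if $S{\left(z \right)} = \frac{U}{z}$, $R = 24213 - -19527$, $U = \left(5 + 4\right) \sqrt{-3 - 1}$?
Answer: $-43740 + \frac{9 i}{2} \approx -43740.0 + 4.5 i$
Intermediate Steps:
$U = 18 i$ ($U = 9 \sqrt{-4} = 9 \cdot 2 i = 18 i \approx 18.0 i$)
$R = 43740$ ($R = 24213 + 19527 = 43740$)
$p = 4$ ($p = 2^{2} = 4$)
$S{\left(z \right)} = \frac{18 i}{z}$
$S{\left(p \right)} - R = \frac{18 i}{4} - 43740 = 18 i \frac{1}{4} - 43740 = \frac{9 i}{2} - 43740 = -43740 + \frac{9 i}{2}$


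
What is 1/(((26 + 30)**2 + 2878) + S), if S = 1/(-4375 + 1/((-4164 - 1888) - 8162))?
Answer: 62186251/373988099300 ≈ 0.00016628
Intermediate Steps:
S = -14214/62186251 (S = 1/(-4375 + 1/(-6052 - 8162)) = 1/(-4375 + 1/(-14214)) = 1/(-4375 - 1/14214) = 1/(-62186251/14214) = -14214/62186251 ≈ -0.00022857)
1/(((26 + 30)**2 + 2878) + S) = 1/(((26 + 30)**2 + 2878) - 14214/62186251) = 1/((56**2 + 2878) - 14214/62186251) = 1/((3136 + 2878) - 14214/62186251) = 1/(6014 - 14214/62186251) = 1/(373988099300/62186251) = 62186251/373988099300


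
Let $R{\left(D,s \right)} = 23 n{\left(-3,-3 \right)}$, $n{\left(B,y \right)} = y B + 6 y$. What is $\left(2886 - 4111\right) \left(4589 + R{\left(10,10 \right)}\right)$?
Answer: $-5367950$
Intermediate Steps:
$n{\left(B,y \right)} = 6 y + B y$ ($n{\left(B,y \right)} = B y + 6 y = 6 y + B y$)
$R{\left(D,s \right)} = -207$ ($R{\left(D,s \right)} = 23 \left(- 3 \left(6 - 3\right)\right) = 23 \left(\left(-3\right) 3\right) = 23 \left(-9\right) = -207$)
$\left(2886 - 4111\right) \left(4589 + R{\left(10,10 \right)}\right) = \left(2886 - 4111\right) \left(4589 - 207\right) = \left(-1225\right) 4382 = -5367950$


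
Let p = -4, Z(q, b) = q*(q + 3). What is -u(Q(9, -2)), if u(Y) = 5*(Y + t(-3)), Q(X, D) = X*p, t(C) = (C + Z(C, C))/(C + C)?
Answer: 355/2 ≈ 177.50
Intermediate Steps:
Z(q, b) = q*(3 + q)
t(C) = (C + C*(3 + C))/(2*C) (t(C) = (C + C*(3 + C))/(C + C) = (C + C*(3 + C))/((2*C)) = (C + C*(3 + C))*(1/(2*C)) = (C + C*(3 + C))/(2*C))
Q(X, D) = -4*X (Q(X, D) = X*(-4) = -4*X)
u(Y) = 5/2 + 5*Y (u(Y) = 5*(Y + (2 + (½)*(-3))) = 5*(Y + (2 - 3/2)) = 5*(Y + ½) = 5*(½ + Y) = 5/2 + 5*Y)
-u(Q(9, -2)) = -(5/2 + 5*(-4*9)) = -(5/2 + 5*(-36)) = -(5/2 - 180) = -1*(-355/2) = 355/2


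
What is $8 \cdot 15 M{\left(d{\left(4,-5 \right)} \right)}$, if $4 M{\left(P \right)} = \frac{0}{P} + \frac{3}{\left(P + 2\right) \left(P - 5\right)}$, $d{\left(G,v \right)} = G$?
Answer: $-15$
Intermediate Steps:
$M{\left(P \right)} = \frac{3}{4 \left(-5 + P\right) \left(2 + P\right)}$ ($M{\left(P \right)} = \frac{\frac{0}{P} + \frac{3}{\left(P + 2\right) \left(P - 5\right)}}{4} = \frac{0 + \frac{3}{\left(2 + P\right) \left(-5 + P\right)}}{4} = \frac{0 + \frac{3}{\left(-5 + P\right) \left(2 + P\right)}}{4} = \frac{3 \frac{1}{-5 + P} \frac{1}{2 + P}}{4} = \frac{3}{4 \left(-5 + P\right) \left(2 + P\right)}$)
$8 \cdot 15 M{\left(d{\left(4,-5 \right)} \right)} = 8 \cdot 15 \frac{3}{4 \left(-10 + 4^{2} - 12\right)} = 120 \frac{3}{4 \left(-10 + 16 - 12\right)} = 120 \frac{3}{4 \left(-6\right)} = 120 \cdot \frac{3}{4} \left(- \frac{1}{6}\right) = 120 \left(- \frac{1}{8}\right) = -15$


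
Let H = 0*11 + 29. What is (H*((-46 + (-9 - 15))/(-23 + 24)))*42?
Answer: -85260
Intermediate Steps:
H = 29 (H = 0 + 29 = 29)
(H*((-46 + (-9 - 15))/(-23 + 24)))*42 = (29*((-46 + (-9 - 15))/(-23 + 24)))*42 = (29*((-46 - 24)/1))*42 = (29*(-70*1))*42 = (29*(-70))*42 = -2030*42 = -85260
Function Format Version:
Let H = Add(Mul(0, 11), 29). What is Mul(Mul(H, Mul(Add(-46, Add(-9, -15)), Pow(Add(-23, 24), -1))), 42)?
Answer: -85260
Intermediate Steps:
H = 29 (H = Add(0, 29) = 29)
Mul(Mul(H, Mul(Add(-46, Add(-9, -15)), Pow(Add(-23, 24), -1))), 42) = Mul(Mul(29, Mul(Add(-46, Add(-9, -15)), Pow(Add(-23, 24), -1))), 42) = Mul(Mul(29, Mul(Add(-46, -24), Pow(1, -1))), 42) = Mul(Mul(29, Mul(-70, 1)), 42) = Mul(Mul(29, -70), 42) = Mul(-2030, 42) = -85260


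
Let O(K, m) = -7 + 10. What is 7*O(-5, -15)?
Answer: 21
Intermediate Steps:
O(K, m) = 3
7*O(-5, -15) = 7*3 = 21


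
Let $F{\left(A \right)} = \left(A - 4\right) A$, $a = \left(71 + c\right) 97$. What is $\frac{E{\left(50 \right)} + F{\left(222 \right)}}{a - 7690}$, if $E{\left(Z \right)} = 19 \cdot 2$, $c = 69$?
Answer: $\frac{24217}{2945} \approx 8.2231$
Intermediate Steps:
$a = 13580$ ($a = \left(71 + 69\right) 97 = 140 \cdot 97 = 13580$)
$F{\left(A \right)} = A \left(-4 + A\right)$ ($F{\left(A \right)} = \left(-4 + A\right) A = A \left(-4 + A\right)$)
$E{\left(Z \right)} = 38$
$\frac{E{\left(50 \right)} + F{\left(222 \right)}}{a - 7690} = \frac{38 + 222 \left(-4 + 222\right)}{13580 - 7690} = \frac{38 + 222 \cdot 218}{5890} = \left(38 + 48396\right) \frac{1}{5890} = 48434 \cdot \frac{1}{5890} = \frac{24217}{2945}$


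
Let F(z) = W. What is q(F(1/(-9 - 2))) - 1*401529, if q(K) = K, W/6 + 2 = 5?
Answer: -401511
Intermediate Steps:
W = 18 (W = -12 + 6*5 = -12 + 30 = 18)
F(z) = 18
q(F(1/(-9 - 2))) - 1*401529 = 18 - 1*401529 = 18 - 401529 = -401511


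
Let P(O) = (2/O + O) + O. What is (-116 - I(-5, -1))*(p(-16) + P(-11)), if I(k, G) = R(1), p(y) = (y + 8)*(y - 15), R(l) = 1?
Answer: -290628/11 ≈ -26421.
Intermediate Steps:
p(y) = (-15 + y)*(8 + y) (p(y) = (8 + y)*(-15 + y) = (-15 + y)*(8 + y))
P(O) = 2*O + 2/O (P(O) = (O + 2/O) + O = 2*O + 2/O)
I(k, G) = 1
(-116 - I(-5, -1))*(p(-16) + P(-11)) = (-116 - 1*1)*((-120 + (-16)**2 - 7*(-16)) + (2*(-11) + 2/(-11))) = (-116 - 1)*((-120 + 256 + 112) + (-22 + 2*(-1/11))) = -117*(248 + (-22 - 2/11)) = -117*(248 - 244/11) = -117*2484/11 = -290628/11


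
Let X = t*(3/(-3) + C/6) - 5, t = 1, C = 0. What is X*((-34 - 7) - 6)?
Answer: 282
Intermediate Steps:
X = -6 (X = 1*(3/(-3) + 0/6) - 5 = 1*(3*(-1/3) + 0*(1/6)) - 5 = 1*(-1 + 0) - 5 = 1*(-1) - 5 = -1 - 5 = -6)
X*((-34 - 7) - 6) = -6*((-34 - 7) - 6) = -6*(-41 - 6) = -6*(-47) = 282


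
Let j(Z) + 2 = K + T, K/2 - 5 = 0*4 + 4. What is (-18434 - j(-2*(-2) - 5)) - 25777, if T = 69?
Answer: -44296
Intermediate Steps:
K = 18 (K = 10 + 2*(0*4 + 4) = 10 + 2*(0 + 4) = 10 + 2*4 = 10 + 8 = 18)
j(Z) = 85 (j(Z) = -2 + (18 + 69) = -2 + 87 = 85)
(-18434 - j(-2*(-2) - 5)) - 25777 = (-18434 - 1*85) - 25777 = (-18434 - 85) - 25777 = -18519 - 25777 = -44296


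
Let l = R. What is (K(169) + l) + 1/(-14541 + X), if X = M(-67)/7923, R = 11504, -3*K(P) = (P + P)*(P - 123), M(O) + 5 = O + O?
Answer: 15718083661/2486514 ≈ 6321.3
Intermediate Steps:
M(O) = -5 + 2*O (M(O) = -5 + (O + O) = -5 + 2*O)
K(P) = -2*P*(-123 + P)/3 (K(P) = -(P + P)*(P - 123)/3 = -2*P*(-123 + P)/3)
l = 11504
X = -1/57 (X = (-5 + 2*(-67))/7923 = (-5 - 134)*(1/7923) = -139*1/7923 = -1/57 ≈ -0.017544)
(K(169) + l) + 1/(-14541 + X) = ((⅔)*169*(123 - 1*169) + 11504) + 1/(-14541 - 1/57) = ((⅔)*169*(123 - 169) + 11504) + 1/(-828838/57) = ((⅔)*169*(-46) + 11504) - 57/828838 = (-15548/3 + 11504) - 57/828838 = 18964/3 - 57/828838 = 15718083661/2486514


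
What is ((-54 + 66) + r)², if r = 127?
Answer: 19321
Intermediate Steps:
((-54 + 66) + r)² = ((-54 + 66) + 127)² = (12 + 127)² = 139² = 19321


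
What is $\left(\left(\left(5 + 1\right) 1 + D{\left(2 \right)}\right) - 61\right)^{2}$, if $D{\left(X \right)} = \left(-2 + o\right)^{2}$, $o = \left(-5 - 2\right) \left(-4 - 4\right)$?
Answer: $8185321$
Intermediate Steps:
$o = 56$ ($o = \left(-7\right) \left(-8\right) = 56$)
$D{\left(X \right)} = 2916$ ($D{\left(X \right)} = \left(-2 + 56\right)^{2} = 54^{2} = 2916$)
$\left(\left(\left(5 + 1\right) 1 + D{\left(2 \right)}\right) - 61\right)^{2} = \left(\left(\left(5 + 1\right) 1 + 2916\right) - 61\right)^{2} = \left(\left(6 \cdot 1 + 2916\right) - 61\right)^{2} = \left(\left(6 + 2916\right) - 61\right)^{2} = \left(2922 - 61\right)^{2} = 2861^{2} = 8185321$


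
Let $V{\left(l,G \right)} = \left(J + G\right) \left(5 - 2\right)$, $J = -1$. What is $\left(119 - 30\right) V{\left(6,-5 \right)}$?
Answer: $-1602$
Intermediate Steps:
$V{\left(l,G \right)} = -3 + 3 G$ ($V{\left(l,G \right)} = \left(-1 + G\right) \left(5 - 2\right) = \left(-1 + G\right) 3 = -3 + 3 G$)
$\left(119 - 30\right) V{\left(6,-5 \right)} = \left(119 - 30\right) \left(-3 + 3 \left(-5\right)\right) = 89 \left(-3 - 15\right) = 89 \left(-18\right) = -1602$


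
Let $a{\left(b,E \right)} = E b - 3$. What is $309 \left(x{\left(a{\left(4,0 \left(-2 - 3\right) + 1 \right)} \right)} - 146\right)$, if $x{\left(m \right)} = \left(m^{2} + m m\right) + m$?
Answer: $-44187$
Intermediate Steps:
$a{\left(b,E \right)} = -3 + E b$
$x{\left(m \right)} = m + 2 m^{2}$ ($x{\left(m \right)} = \left(m^{2} + m^{2}\right) + m = 2 m^{2} + m = m + 2 m^{2}$)
$309 \left(x{\left(a{\left(4,0 \left(-2 - 3\right) + 1 \right)} \right)} - 146\right) = 309 \left(\left(-3 + \left(0 \left(-2 - 3\right) + 1\right) 4\right) \left(1 + 2 \left(-3 + \left(0 \left(-2 - 3\right) + 1\right) 4\right)\right) - 146\right) = 309 \left(\left(-3 + \left(0 \left(-5\right) + 1\right) 4\right) \left(1 + 2 \left(-3 + \left(0 \left(-5\right) + 1\right) 4\right)\right) - 146\right) = 309 \left(\left(-3 + \left(0 + 1\right) 4\right) \left(1 + 2 \left(-3 + \left(0 + 1\right) 4\right)\right) - 146\right) = 309 \left(\left(-3 + 1 \cdot 4\right) \left(1 + 2 \left(-3 + 1 \cdot 4\right)\right) - 146\right) = 309 \left(\left(-3 + 4\right) \left(1 + 2 \left(-3 + 4\right)\right) - 146\right) = 309 \left(1 \left(1 + 2 \cdot 1\right) - 146\right) = 309 \left(1 \left(1 + 2\right) - 146\right) = 309 \left(1 \cdot 3 - 146\right) = 309 \left(3 - 146\right) = 309 \left(-143\right) = -44187$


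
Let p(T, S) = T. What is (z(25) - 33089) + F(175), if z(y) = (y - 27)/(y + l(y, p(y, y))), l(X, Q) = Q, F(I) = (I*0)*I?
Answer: -827226/25 ≈ -33089.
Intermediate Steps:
F(I) = 0 (F(I) = 0*I = 0)
z(y) = (-27 + y)/(2*y) (z(y) = (y - 27)/(y + y) = (-27 + y)/((2*y)) = (-27 + y)*(1/(2*y)) = (-27 + y)/(2*y))
(z(25) - 33089) + F(175) = ((1/2)*(-27 + 25)/25 - 33089) + 0 = ((1/2)*(1/25)*(-2) - 33089) + 0 = (-1/25 - 33089) + 0 = -827226/25 + 0 = -827226/25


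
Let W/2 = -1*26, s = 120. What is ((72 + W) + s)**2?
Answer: 19600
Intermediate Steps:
W = -52 (W = 2*(-1*26) = 2*(-26) = -52)
((72 + W) + s)**2 = ((72 - 52) + 120)**2 = (20 + 120)**2 = 140**2 = 19600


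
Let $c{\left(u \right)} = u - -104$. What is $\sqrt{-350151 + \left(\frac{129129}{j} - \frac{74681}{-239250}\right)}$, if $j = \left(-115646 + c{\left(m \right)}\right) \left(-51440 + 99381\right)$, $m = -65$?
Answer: $\frac{i \sqrt{24626421492081748845755664505107270}}{265199781697950} \approx 591.74 i$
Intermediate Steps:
$c{\left(u \right)} = 104 + u$ ($c{\left(u \right)} = u + 104 = 104 + u$)
$j = -5542315187$ ($j = \left(-115646 + \left(104 - 65\right)\right) \left(-51440 + 99381\right) = \left(-115646 + 39\right) 47941 = \left(-115607\right) 47941 = -5542315187$)
$\sqrt{-350151 + \left(\frac{129129}{j} - \frac{74681}{-239250}\right)} = \sqrt{-350151 + \left(\frac{129129}{-5542315187} - \frac{74681}{-239250}\right)} = \sqrt{-350151 + \left(129129 \left(- \frac{1}{5542315187}\right) - - \frac{74681}{239250}\right)} = \sqrt{-350151 + \left(- \frac{129129}{5542315187} + \frac{74681}{239250}\right)} = \sqrt{-350151 + \frac{413874746367097}{1325998908489750}} = \sqrt{- \frac{464299429931848085153}{1325998908489750}} = \frac{i \sqrt{24626421492081748845755664505107270}}{265199781697950}$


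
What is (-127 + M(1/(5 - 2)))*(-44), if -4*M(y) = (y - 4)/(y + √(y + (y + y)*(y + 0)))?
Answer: 22473/4 - 121*√5/4 ≈ 5550.6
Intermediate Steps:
M(y) = -(-4 + y)/(4*(y + √(y + 2*y²))) (M(y) = -(y - 4)/(4*(y + √(y + (y + y)*(y + 0)))) = -(-4 + y)/(4*(y + √(y + (2*y)*y))) = -(-4 + y)/(4*(y + √(y + 2*y²))))
(-127 + M(1/(5 - 2)))*(-44) = (-127 + (1 - 1/(4*(5 - 2)))/(1/(5 - 2) + √((1 + 2/(5 - 2))/(5 - 2))))*(-44) = (-127 + (1 - ¼/3)/(1/3 + √((1 + 2/3)/3)))*(-44) = (-127 + (1 - ¼*⅓)/(⅓ + √((1 + 2*(⅓))/3)))*(-44) = (-127 + (1 - 1/12)/(⅓ + √((1 + ⅔)/3)))*(-44) = (-127 + (11/12)/(⅓ + √((⅓)*(5/3))))*(-44) = (-127 + (11/12)/(⅓ + √(5/9)))*(-44) = (-127 + (11/12)/(⅓ + √5/3))*(-44) = (-127 + 11/(12*(⅓ + √5/3)))*(-44) = 5588 - 121/(3*(⅓ + √5/3))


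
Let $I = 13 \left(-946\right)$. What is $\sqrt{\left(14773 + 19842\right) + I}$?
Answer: $\sqrt{22317} \approx 149.39$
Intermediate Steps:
$I = -12298$
$\sqrt{\left(14773 + 19842\right) + I} = \sqrt{\left(14773 + 19842\right) - 12298} = \sqrt{34615 - 12298} = \sqrt{22317}$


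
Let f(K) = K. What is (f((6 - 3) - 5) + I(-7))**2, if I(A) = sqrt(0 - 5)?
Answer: (-2 + I*sqrt(5))**2 ≈ -1.0 - 8.9443*I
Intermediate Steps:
I(A) = I*sqrt(5) (I(A) = sqrt(-5) = I*sqrt(5))
(f((6 - 3) - 5) + I(-7))**2 = (((6 - 3) - 5) + I*sqrt(5))**2 = ((3 - 5) + I*sqrt(5))**2 = (-2 + I*sqrt(5))**2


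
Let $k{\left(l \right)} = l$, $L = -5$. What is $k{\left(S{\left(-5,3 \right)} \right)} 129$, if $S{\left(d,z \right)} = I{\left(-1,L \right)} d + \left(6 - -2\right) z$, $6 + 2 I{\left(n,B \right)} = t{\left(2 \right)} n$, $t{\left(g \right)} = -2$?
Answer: $4386$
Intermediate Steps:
$I{\left(n,B \right)} = -3 - n$ ($I{\left(n,B \right)} = -3 + \frac{\left(-2\right) n}{2} = -3 - n$)
$S{\left(d,z \right)} = - 2 d + 8 z$ ($S{\left(d,z \right)} = \left(-3 - -1\right) d + \left(6 - -2\right) z = \left(-3 + 1\right) d + \left(6 + 2\right) z = - 2 d + 8 z$)
$k{\left(S{\left(-5,3 \right)} \right)} 129 = \left(\left(-2\right) \left(-5\right) + 8 \cdot 3\right) 129 = \left(10 + 24\right) 129 = 34 \cdot 129 = 4386$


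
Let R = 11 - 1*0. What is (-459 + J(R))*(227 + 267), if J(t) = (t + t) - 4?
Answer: -217854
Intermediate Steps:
R = 11 (R = 11 + 0 = 11)
J(t) = -4 + 2*t (J(t) = 2*t - 4 = -4 + 2*t)
(-459 + J(R))*(227 + 267) = (-459 + (-4 + 2*11))*(227 + 267) = (-459 + (-4 + 22))*494 = (-459 + 18)*494 = -441*494 = -217854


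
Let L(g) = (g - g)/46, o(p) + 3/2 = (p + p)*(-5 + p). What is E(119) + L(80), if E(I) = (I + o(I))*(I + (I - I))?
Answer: 6485381/2 ≈ 3.2427e+6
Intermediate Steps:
o(p) = -3/2 + 2*p*(-5 + p) (o(p) = -3/2 + (p + p)*(-5 + p) = -3/2 + (2*p)*(-5 + p) = -3/2 + 2*p*(-5 + p))
L(g) = 0 (L(g) = 0*(1/46) = 0)
E(I) = I*(-3/2 - 9*I + 2*I²) (E(I) = (I + (-3/2 - 10*I + 2*I²))*(I + (I - I)) = (-3/2 - 9*I + 2*I²)*(I + 0) = (-3/2 - 9*I + 2*I²)*I = I*(-3/2 - 9*I + 2*I²))
E(119) + L(80) = (½)*119*(-3 - 18*119 + 4*119²) + 0 = (½)*119*(-3 - 2142 + 4*14161) + 0 = (½)*119*(-3 - 2142 + 56644) + 0 = (½)*119*54499 + 0 = 6485381/2 + 0 = 6485381/2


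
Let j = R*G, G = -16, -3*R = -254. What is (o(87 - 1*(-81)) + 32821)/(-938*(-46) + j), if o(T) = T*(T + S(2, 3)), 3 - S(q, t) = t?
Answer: 36627/25076 ≈ 1.4606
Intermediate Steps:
S(q, t) = 3 - t
o(T) = T**2 (o(T) = T*(T + (3 - 1*3)) = T*(T + (3 - 3)) = T*(T + 0) = T*T = T**2)
R = 254/3 (R = -1/3*(-254) = 254/3 ≈ 84.667)
j = -4064/3 (j = (254/3)*(-16) = -4064/3 ≈ -1354.7)
(o(87 - 1*(-81)) + 32821)/(-938*(-46) + j) = ((87 - 1*(-81))**2 + 32821)/(-938*(-46) - 4064/3) = ((87 + 81)**2 + 32821)/(43148 - 4064/3) = (168**2 + 32821)/(125380/3) = (28224 + 32821)*(3/125380) = 61045*(3/125380) = 36627/25076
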